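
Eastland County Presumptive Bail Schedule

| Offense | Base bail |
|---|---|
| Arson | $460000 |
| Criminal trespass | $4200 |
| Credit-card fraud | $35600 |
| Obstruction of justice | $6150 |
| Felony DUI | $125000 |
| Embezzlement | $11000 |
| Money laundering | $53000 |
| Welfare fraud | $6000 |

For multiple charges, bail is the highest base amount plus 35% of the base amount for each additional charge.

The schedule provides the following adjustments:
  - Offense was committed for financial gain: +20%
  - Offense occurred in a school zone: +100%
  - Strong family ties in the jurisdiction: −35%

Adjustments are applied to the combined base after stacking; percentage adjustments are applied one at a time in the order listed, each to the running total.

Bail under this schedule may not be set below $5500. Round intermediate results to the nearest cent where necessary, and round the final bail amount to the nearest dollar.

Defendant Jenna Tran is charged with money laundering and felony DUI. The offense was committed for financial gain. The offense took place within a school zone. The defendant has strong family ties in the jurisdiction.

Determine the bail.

Base amounts from the schedule: money laundering $53000; felony DUI $125000.
Stacking rule: highest base plus 35% of each additional charge. Highest is felony DUI at $125000. Additional: $53000 × 35% = $18550. Combined base = $125000 + $18550 = $143550.
Offense was committed for financial gain (+20%): $143550 × 1.2 = $172260.
Offense occurred in a school zone (+100%): $172260 × 2 = $344520.
Strong family ties in the jurisdiction (−35%): $344520 × 0.65 = $223938.
$223938 is at or above the $5500 minimum.

$223938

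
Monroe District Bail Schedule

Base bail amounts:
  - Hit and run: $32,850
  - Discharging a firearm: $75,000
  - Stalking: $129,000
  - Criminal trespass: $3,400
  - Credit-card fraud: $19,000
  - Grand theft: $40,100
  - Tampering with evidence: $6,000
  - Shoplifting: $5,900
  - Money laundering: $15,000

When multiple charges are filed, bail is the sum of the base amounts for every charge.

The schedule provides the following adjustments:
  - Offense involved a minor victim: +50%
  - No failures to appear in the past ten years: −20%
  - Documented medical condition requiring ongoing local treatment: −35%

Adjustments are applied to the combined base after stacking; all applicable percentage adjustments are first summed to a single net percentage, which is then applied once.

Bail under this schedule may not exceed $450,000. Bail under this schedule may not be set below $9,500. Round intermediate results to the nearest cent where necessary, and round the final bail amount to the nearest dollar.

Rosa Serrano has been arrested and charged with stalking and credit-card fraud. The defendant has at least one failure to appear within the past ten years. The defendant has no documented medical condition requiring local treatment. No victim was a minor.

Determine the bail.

Base amounts from the schedule: stalking $129,000; credit-card fraud $19,000.
Stacking rule: sum of all bases. $129,000 + $19,000 = $148,000.
No adjustment factors apply to this defendant.
$148,000 is within the $450,000 maximum.
$148,000 is at or above the $9,500 minimum.

$148,000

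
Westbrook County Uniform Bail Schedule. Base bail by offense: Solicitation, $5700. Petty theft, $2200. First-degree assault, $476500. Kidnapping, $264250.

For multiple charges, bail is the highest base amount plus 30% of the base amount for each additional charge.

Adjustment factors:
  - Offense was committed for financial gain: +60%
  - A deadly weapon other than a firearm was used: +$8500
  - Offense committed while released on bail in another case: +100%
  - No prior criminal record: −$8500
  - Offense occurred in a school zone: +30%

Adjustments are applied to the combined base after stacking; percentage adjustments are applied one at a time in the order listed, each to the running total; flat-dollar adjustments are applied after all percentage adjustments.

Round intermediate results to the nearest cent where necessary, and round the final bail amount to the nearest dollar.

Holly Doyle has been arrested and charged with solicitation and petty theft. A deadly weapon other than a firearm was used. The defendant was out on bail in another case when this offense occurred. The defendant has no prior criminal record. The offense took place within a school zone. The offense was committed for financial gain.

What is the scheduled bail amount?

Base amounts from the schedule: solicitation $5700; petty theft $2200.
Stacking rule: highest base plus 30% of each additional charge. Highest is solicitation at $5700. Additional: $2200 × 30% = $660. Combined base = $5700 + $660 = $6360.
Offense was committed for financial gain (+60%): $6360 × 1.6 = $10176.
Offense committed while released on bail in another case (+100%): $10176 × 2 = $20352.
Offense occurred in a school zone (+30%): $20352 × 1.3 = $26457.60.
A deadly weapon other than a firearm was used (+$8500 flat): $26457.60 + $8500 = $34957.60.
No prior criminal record (−$8500 flat): $34957.60 − $8500 = $26457.60.
Rounded to the nearest dollar: $26458.

$26458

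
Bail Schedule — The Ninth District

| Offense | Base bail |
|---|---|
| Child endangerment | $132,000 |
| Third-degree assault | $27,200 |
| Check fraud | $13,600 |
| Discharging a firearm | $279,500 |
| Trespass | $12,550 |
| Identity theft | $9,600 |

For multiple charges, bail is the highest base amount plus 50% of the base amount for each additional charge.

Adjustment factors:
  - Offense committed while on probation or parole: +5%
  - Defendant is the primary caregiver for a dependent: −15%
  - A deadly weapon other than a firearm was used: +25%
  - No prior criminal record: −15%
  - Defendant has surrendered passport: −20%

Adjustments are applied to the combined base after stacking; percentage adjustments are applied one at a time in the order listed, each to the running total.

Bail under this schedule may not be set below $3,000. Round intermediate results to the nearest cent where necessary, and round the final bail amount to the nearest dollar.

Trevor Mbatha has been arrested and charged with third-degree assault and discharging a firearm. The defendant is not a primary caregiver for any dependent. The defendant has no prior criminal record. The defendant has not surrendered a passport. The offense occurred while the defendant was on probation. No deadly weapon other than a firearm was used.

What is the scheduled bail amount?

$261,592

Base amounts from the schedule: third-degree assault $27,200; discharging a firearm $279,500.
Stacking rule: highest base plus 50% of each additional charge. Highest is discharging a firearm at $279,500. Additional: $27,200 × 50% = $13,600. Combined base = $279,500 + $13,600 = $293,100.
Offense committed while on probation or parole (+5%): $293,100 × 1.05 = $307,755.
No prior criminal record (−15%): $307,755 × 0.85 = $261,591.75.
$261,591.75 is at or above the $3,000 minimum.
Rounded to the nearest dollar: $261,592.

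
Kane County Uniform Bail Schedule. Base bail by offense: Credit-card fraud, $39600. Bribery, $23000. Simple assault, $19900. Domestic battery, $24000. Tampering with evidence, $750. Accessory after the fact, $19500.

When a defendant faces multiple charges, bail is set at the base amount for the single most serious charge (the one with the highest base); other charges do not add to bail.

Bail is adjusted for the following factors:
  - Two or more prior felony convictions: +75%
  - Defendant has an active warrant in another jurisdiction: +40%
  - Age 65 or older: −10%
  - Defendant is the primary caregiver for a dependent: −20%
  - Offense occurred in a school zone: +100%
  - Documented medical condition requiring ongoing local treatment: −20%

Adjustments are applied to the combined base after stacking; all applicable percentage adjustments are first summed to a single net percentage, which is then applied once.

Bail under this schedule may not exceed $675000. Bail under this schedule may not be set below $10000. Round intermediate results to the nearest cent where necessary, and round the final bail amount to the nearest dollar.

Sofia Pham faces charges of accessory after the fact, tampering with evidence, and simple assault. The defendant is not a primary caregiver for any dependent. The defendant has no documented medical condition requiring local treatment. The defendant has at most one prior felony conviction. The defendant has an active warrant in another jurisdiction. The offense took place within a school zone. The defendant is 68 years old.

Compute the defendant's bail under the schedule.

Base amounts from the schedule: accessory after the fact $19500; tampering with evidence $750; simple assault $19900.
Stacking rule: use the highest base only. Highest is simple assault at $19900. Combined base = $19900.
Net percentage adjustment: +40% −10% +100% = +130%. $19900 × 2.3 = $45770.
$45770 is within the $675000 maximum.
$45770 is at or above the $10000 minimum.

$45770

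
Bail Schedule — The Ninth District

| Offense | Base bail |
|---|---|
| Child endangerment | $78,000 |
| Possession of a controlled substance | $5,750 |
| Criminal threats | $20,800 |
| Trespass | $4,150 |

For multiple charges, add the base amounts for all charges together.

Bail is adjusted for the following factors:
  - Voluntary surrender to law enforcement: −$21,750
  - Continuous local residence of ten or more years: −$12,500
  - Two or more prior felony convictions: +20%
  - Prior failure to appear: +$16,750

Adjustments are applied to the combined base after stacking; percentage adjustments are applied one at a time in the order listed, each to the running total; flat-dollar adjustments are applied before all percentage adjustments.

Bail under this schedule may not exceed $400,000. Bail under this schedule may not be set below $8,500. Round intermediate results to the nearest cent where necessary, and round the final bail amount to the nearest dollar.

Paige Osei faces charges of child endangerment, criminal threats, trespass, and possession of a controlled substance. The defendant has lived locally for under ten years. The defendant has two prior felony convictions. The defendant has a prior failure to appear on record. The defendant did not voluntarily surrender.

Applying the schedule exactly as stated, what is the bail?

Base amounts from the schedule: child endangerment $78,000; criminal threats $20,800; trespass $4,150; possession of a controlled substance $5,750.
Stacking rule: sum of all bases. $78,000 + $20,800 + $4,150 + $5,750 = $108,700.
Prior failure to appear (+$16,750 flat): $108,700 + $16,750 = $125,450.
Two or more prior felony convictions (+20%): $125,450 × 1.2 = $150,540.
$150,540 is within the $400,000 maximum.
$150,540 is at or above the $8,500 minimum.

$150,540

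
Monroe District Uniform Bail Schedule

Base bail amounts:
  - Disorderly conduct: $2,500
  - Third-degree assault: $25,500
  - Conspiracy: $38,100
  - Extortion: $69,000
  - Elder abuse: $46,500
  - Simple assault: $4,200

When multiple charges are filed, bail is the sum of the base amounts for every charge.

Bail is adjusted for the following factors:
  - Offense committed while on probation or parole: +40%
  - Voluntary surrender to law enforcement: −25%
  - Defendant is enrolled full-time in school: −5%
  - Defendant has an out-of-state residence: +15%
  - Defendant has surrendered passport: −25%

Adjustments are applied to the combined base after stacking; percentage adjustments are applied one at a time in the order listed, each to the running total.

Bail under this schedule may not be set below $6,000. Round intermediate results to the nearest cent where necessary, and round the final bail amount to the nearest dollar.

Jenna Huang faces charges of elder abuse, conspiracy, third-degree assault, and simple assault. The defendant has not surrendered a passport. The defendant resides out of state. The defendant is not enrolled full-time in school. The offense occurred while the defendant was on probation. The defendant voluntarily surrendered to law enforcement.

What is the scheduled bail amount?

$138,017

Base amounts from the schedule: elder abuse $46,500; conspiracy $38,100; third-degree assault $25,500; simple assault $4,200.
Stacking rule: sum of all bases. $46,500 + $38,100 + $25,500 + $4,200 = $114,300.
Offense committed while on probation or parole (+40%): $114,300 × 1.4 = $160,020.
Voluntary surrender to law enforcement (−25%): $160,020 × 0.75 = $120,015.
Defendant has an out-of-state residence (+15%): $120,015 × 1.15 = $138,017.25.
$138,017.25 is at or above the $6,000 minimum.
Rounded to the nearest dollar: $138,017.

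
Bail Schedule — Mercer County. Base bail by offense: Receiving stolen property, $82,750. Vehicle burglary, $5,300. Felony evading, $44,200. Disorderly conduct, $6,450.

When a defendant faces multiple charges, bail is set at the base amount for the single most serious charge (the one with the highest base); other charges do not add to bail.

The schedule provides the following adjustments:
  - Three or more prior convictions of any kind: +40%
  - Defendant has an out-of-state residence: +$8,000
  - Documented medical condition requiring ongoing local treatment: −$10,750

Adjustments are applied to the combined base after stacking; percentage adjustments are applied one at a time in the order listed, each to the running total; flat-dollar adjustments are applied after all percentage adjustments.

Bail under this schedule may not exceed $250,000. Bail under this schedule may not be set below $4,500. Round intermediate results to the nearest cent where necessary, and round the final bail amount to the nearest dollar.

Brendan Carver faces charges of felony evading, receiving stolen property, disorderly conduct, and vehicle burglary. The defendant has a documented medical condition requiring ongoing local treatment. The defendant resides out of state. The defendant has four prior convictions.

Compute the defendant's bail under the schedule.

$113,100

Base amounts from the schedule: felony evading $44,200; receiving stolen property $82,750; disorderly conduct $6,450; vehicle burglary $5,300.
Stacking rule: use the highest base only. Highest is receiving stolen property at $82,750. Combined base = $82,750.
Three or more prior convictions of any kind (+40%): $82,750 × 1.4 = $115,850.
Defendant has an out-of-state residence (+$8,000 flat): $115,850 + $8,000 = $123,850.
Documented medical condition requiring ongoing local treatment (−$10,750 flat): $123,850 − $10,750 = $113,100.
$113,100 is within the $250,000 maximum.
$113,100 is at or above the $4,500 minimum.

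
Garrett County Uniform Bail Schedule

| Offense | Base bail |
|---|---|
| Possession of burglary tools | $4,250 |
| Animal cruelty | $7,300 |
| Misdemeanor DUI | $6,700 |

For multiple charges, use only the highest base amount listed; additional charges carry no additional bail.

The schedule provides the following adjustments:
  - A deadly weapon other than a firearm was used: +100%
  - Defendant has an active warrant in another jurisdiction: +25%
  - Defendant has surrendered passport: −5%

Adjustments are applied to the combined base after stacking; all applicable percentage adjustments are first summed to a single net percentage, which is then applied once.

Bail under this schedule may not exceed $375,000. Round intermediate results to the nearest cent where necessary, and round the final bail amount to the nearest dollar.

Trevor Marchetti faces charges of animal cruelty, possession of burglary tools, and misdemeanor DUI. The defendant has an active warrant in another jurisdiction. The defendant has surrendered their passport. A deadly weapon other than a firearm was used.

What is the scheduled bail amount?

$16,060

Base amounts from the schedule: animal cruelty $7,300; possession of burglary tools $4,250; misdemeanor DUI $6,700.
Stacking rule: use the highest base only. Highest is animal cruelty at $7,300. Combined base = $7,300.
Net percentage adjustment: +100% +25% −5% = +120%. $7,300 × 2.2 = $16,060.
$16,060 is within the $375,000 maximum.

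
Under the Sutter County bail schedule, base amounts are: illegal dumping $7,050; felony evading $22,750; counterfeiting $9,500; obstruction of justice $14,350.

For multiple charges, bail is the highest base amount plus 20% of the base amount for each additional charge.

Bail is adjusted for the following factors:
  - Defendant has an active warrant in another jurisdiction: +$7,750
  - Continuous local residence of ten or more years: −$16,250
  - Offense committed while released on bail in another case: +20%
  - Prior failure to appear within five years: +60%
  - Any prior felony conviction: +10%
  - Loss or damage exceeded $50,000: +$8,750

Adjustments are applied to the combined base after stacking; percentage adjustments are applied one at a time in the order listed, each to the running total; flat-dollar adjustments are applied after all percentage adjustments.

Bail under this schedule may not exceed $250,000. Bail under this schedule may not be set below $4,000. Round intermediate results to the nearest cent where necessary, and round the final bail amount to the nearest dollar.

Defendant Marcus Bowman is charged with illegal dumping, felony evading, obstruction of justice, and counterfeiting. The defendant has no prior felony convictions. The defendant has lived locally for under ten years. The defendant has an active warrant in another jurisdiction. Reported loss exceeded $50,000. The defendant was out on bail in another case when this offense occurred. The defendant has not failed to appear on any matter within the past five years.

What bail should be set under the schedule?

$51,216

Base amounts from the schedule: illegal dumping $7,050; felony evading $22,750; obstruction of justice $14,350; counterfeiting $9,500.
Stacking rule: highest base plus 20% of each additional charge. Highest is felony evading at $22,750. Additional: $7,050 × 20% = $1,410; $14,350 × 20% = $2,870; $9,500 × 20% = $1,900. Combined base = $22,750 + $6,180 = $28,930.
Offense committed while released on bail in another case (+20%): $28,930 × 1.2 = $34,716.
Defendant has an active warrant in another jurisdiction (+$7,750 flat): $34,716 + $7,750 = $42,466.
Loss or damage exceeded $50,000 (+$8,750 flat): $42,466 + $8,750 = $51,216.
$51,216 is within the $250,000 maximum.
$51,216 is at or above the $4,000 minimum.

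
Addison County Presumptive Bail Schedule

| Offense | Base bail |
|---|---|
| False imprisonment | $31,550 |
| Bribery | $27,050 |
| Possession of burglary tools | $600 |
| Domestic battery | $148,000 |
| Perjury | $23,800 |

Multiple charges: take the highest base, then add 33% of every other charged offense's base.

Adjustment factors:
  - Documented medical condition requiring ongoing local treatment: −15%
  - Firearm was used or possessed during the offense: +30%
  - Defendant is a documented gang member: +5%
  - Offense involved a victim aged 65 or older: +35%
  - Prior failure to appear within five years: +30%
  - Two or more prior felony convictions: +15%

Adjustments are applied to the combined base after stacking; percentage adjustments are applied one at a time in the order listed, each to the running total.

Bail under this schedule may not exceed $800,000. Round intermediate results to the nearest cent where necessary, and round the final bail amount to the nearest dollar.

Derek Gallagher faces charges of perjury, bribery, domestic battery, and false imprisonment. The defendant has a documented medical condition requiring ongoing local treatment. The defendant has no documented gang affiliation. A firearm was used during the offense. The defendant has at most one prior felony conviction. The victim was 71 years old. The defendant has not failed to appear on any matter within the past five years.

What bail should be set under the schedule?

$261,343

Base amounts from the schedule: perjury $23,800; bribery $27,050; domestic battery $148,000; false imprisonment $31,550.
Stacking rule: highest base plus 33% of each additional charge. Highest is domestic battery at $148,000. Additional: $23,800 × 33% = $7,854; $27,050 × 33% = $8,926.50; $31,550 × 33% = $10,411.50. Combined base = $148,000 + $27,192 = $175,192.
Documented medical condition requiring ongoing local treatment (−15%): $175,192 × 0.85 = $148,913.20.
Firearm was used or possessed during the offense (+30%): $148,913.20 × 1.3 = $193,587.16.
Offense involved a victim aged 65 or older (+35%): $193,587.16 × 1.35 = $261,342.67.
$261,342.67 is within the $800,000 maximum.
Rounded to the nearest dollar: $261,343.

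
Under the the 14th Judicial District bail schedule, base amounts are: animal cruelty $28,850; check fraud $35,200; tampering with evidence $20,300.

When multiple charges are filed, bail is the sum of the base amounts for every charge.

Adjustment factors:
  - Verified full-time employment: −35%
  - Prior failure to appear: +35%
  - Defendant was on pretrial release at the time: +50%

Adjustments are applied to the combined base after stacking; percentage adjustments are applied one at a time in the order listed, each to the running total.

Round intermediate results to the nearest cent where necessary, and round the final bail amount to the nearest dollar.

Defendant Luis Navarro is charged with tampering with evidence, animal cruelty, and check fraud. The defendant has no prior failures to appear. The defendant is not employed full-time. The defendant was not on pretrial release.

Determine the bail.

Base amounts from the schedule: tampering with evidence $20,300; animal cruelty $28,850; check fraud $35,200.
Stacking rule: sum of all bases. $20,300 + $28,850 + $35,200 = $84,350.
No adjustment factors apply to this defendant.

$84,350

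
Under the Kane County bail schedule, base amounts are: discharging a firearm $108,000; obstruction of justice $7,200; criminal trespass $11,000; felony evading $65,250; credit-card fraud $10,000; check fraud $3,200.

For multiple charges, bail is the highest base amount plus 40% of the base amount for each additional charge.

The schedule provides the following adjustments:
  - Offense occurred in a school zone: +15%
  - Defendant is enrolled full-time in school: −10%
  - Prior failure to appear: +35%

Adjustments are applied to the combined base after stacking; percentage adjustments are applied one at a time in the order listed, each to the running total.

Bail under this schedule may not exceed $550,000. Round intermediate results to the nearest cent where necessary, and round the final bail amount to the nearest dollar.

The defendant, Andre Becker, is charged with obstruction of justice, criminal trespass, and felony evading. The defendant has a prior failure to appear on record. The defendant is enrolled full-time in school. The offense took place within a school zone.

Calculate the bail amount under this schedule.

$101,343

Base amounts from the schedule: obstruction of justice $7,200; criminal trespass $11,000; felony evading $65,250.
Stacking rule: highest base plus 40% of each additional charge. Highest is felony evading at $65,250. Additional: $7,200 × 40% = $2,880; $11,000 × 40% = $4,400. Combined base = $65,250 + $7,280 = $72,530.
Offense occurred in a school zone (+15%): $72,530 × 1.15 = $83,409.50.
Defendant is enrolled full-time in school (−10%): $83,409.50 × 0.9 = $75,068.55.
Prior failure to appear (+35%): $75,068.55 × 1.35 = $101,342.54.
$101,342.54 is within the $550,000 maximum.
Rounded to the nearest dollar: $101,343.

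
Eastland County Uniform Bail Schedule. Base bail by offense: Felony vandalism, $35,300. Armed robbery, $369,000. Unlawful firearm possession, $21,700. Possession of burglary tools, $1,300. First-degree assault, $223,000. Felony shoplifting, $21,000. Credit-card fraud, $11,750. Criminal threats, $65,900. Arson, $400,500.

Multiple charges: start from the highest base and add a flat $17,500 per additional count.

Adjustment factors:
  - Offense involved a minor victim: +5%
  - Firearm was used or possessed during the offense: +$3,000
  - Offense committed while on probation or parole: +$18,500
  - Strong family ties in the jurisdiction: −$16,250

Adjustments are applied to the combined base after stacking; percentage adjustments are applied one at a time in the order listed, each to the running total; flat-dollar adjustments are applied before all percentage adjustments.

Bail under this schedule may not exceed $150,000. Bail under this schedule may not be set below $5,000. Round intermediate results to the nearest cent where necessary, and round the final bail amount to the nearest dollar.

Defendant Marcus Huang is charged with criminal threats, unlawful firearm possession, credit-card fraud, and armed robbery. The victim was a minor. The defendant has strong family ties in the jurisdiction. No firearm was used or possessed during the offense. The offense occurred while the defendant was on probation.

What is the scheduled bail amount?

$150,000

Base amounts from the schedule: criminal threats $65,900; unlawful firearm possession $21,700; credit-card fraud $11,750; armed robbery $369,000.
Stacking rule: highest base plus $17,500 per additional charge. Highest is armed robbery at $369,000; 3 additional charges → +$52,500. Combined base = $421,500.
Offense committed while on probation or parole (+$18,500 flat): $421,500 + $18,500 = $440,000.
Strong family ties in the jurisdiction (−$16,250 flat): $440,000 − $16,250 = $423,750.
Offense involved a minor victim (+5%): $423,750 × 1.05 = $444,937.50.
Result $444,937.50 exceeds the maximum of $150,000; bail is capped at $150,000.
$150,000 is at or above the $5,000 minimum.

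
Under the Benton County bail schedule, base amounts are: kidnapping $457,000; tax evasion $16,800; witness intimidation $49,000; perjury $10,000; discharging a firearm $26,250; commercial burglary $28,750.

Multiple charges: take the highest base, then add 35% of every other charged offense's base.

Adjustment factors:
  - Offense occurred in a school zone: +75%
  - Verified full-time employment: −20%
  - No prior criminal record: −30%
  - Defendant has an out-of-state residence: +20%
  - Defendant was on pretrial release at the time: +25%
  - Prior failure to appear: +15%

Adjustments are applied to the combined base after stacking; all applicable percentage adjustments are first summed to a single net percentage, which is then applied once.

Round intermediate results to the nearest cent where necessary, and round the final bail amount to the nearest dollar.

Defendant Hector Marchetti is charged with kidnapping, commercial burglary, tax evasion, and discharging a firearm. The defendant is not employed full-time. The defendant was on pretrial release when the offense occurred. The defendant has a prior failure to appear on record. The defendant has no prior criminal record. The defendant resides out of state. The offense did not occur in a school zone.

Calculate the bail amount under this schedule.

Base amounts from the schedule: kidnapping $457,000; commercial burglary $28,750; tax evasion $16,800; discharging a firearm $26,250.
Stacking rule: highest base plus 35% of each additional charge. Highest is kidnapping at $457,000. Additional: $28,750 × 35% = $10,062.50; $16,800 × 35% = $5,880; $26,250 × 35% = $9,187.50. Combined base = $457,000 + $25,130 = $482,130.
Net percentage adjustment: −30% +20% +25% +15% = +30%. $482,130 × 1.3 = $626,769.

$626,769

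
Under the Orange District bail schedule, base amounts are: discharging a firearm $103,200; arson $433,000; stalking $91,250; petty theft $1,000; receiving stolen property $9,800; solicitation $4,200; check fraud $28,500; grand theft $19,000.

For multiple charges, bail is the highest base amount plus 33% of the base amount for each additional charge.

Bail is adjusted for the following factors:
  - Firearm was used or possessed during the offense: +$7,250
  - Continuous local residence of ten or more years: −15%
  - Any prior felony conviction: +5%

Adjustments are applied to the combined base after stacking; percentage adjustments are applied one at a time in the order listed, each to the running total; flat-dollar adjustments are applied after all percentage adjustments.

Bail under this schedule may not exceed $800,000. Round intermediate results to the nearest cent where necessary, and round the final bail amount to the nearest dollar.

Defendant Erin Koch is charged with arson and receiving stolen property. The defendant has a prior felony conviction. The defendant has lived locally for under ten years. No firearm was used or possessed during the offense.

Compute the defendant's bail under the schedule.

$458,046

Base amounts from the schedule: arson $433,000; receiving stolen property $9,800.
Stacking rule: highest base plus 33% of each additional charge. Highest is arson at $433,000. Additional: $9,800 × 33% = $3,234. Combined base = $433,000 + $3,234 = $436,234.
Any prior felony conviction (+5%): $436,234 × 1.05 = $458,045.70.
$458,045.70 is within the $800,000 maximum.
Rounded to the nearest dollar: $458,046.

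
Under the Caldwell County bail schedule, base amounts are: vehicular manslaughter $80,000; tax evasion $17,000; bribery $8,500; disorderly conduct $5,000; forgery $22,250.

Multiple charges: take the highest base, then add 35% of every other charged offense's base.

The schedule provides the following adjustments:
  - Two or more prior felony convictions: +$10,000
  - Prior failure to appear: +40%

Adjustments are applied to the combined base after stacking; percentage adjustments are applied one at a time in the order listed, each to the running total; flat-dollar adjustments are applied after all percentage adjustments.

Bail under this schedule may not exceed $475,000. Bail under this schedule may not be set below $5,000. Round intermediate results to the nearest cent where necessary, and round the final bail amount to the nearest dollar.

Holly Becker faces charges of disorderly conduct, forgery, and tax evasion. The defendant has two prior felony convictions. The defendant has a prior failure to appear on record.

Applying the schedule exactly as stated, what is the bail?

$51,930

Base amounts from the schedule: disorderly conduct $5,000; forgery $22,250; tax evasion $17,000.
Stacking rule: highest base plus 35% of each additional charge. Highest is forgery at $22,250. Additional: $5,000 × 35% = $1,750; $17,000 × 35% = $5,950. Combined base = $22,250 + $7,700 = $29,950.
Prior failure to appear (+40%): $29,950 × 1.4 = $41,930.
Two or more prior felony convictions (+$10,000 flat): $41,930 + $10,000 = $51,930.
$51,930 is within the $475,000 maximum.
$51,930 is at or above the $5,000 minimum.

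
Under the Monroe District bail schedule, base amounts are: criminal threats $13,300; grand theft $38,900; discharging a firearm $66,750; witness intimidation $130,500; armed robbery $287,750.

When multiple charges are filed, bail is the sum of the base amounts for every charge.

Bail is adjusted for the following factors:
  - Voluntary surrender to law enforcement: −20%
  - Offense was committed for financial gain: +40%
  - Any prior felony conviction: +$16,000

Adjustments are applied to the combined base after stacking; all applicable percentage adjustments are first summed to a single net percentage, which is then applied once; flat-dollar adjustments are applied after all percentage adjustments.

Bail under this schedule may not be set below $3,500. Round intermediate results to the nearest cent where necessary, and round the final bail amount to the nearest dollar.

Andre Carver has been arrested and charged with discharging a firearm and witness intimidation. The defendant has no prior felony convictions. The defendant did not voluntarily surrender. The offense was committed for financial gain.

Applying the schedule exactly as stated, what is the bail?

$276,150

Base amounts from the schedule: discharging a firearm $66,750; witness intimidation $130,500.
Stacking rule: sum of all bases. $66,750 + $130,500 = $197,250.
Offense was committed for financial gain (+40%): $197,250 × 1.4 = $276,150.
$276,150 is at or above the $3,500 minimum.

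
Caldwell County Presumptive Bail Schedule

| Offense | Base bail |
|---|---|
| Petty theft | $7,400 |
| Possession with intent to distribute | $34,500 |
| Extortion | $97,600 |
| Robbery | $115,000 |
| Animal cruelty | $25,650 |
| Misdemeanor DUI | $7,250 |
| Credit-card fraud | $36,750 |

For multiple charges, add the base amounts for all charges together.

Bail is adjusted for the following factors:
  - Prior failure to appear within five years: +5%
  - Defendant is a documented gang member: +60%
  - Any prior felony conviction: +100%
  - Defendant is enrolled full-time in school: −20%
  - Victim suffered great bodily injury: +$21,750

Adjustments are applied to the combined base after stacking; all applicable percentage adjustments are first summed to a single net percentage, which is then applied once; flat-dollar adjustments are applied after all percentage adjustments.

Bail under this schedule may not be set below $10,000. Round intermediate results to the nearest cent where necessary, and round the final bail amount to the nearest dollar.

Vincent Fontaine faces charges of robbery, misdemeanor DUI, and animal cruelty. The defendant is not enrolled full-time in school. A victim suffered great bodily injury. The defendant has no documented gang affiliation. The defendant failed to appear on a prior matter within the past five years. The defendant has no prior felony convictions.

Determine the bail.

Base amounts from the schedule: robbery $115,000; misdemeanor DUI $7,250; animal cruelty $25,650.
Stacking rule: sum of all bases. $115,000 + $7,250 + $25,650 = $147,900.
Prior failure to appear within five years (+5%): $147,900 × 1.05 = $155,295.
Victim suffered great bodily injury (+$21,750 flat): $155,295 + $21,750 = $177,045.
$177,045 is at or above the $10,000 minimum.

$177,045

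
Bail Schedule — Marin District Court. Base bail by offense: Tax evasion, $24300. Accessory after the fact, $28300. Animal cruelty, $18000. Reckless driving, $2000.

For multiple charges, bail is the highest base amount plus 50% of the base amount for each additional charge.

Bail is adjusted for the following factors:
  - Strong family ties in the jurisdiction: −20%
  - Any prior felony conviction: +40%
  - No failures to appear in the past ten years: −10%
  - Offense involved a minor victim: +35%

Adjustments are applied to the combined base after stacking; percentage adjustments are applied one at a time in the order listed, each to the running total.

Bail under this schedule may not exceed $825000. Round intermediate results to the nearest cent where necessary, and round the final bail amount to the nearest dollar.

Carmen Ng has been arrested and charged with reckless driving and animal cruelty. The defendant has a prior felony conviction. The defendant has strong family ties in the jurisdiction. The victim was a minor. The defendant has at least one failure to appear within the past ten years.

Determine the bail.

Base amounts from the schedule: reckless driving $2000; animal cruelty $18000.
Stacking rule: highest base plus 50% of each additional charge. Highest is animal cruelty at $18000. Additional: $2000 × 50% = $1000. Combined base = $18000 + $1000 = $19000.
Strong family ties in the jurisdiction (−20%): $19000 × 0.8 = $15200.
Any prior felony conviction (+40%): $15200 × 1.4 = $21280.
Offense involved a minor victim (+35%): $21280 × 1.35 = $28728.
$28728 is within the $825000 maximum.

$28728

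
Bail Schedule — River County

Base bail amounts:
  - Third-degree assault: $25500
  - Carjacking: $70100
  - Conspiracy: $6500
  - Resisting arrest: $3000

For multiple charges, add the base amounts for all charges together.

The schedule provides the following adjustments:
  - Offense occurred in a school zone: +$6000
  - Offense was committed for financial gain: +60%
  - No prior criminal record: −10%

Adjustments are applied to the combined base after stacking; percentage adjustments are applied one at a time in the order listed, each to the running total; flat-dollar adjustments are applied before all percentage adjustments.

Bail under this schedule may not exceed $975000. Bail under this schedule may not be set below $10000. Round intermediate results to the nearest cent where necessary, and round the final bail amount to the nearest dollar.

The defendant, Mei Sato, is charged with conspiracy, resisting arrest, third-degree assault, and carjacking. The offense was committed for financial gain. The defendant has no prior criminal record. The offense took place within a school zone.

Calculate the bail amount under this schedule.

Base amounts from the schedule: conspiracy $6500; resisting arrest $3000; third-degree assault $25500; carjacking $70100.
Stacking rule: sum of all bases. $6500 + $3000 + $25500 + $70100 = $105100.
Offense occurred in a school zone (+$6000 flat): $105100 + $6000 = $111100.
Offense was committed for financial gain (+60%): $111100 × 1.6 = $177760.
No prior criminal record (−10%): $177760 × 0.9 = $159984.
$159984 is within the $975000 maximum.
$159984 is at or above the $10000 minimum.

$159984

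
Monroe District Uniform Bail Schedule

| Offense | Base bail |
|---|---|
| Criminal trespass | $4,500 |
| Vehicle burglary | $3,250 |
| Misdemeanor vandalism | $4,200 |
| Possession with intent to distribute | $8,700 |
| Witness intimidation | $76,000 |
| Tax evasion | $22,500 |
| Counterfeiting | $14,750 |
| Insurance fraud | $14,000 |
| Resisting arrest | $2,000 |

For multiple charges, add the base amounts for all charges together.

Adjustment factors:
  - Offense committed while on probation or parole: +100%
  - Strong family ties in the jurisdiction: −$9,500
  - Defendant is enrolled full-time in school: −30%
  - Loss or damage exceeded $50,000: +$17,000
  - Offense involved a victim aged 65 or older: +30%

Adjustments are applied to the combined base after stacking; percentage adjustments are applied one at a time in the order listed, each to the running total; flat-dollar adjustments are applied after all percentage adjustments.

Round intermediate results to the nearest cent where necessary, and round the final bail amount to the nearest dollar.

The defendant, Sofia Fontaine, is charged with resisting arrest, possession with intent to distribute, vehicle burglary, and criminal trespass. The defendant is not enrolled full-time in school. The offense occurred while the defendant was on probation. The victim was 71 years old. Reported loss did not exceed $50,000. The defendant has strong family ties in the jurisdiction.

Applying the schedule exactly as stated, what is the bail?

$38,470

Base amounts from the schedule: resisting arrest $2,000; possession with intent to distribute $8,700; vehicle burglary $3,250; criminal trespass $4,500.
Stacking rule: sum of all bases. $2,000 + $8,700 + $3,250 + $4,500 = $18,450.
Offense committed while on probation or parole (+100%): $18,450 × 2 = $36,900.
Offense involved a victim aged 65 or older (+30%): $36,900 × 1.3 = $47,970.
Strong family ties in the jurisdiction (−$9,500 flat): $47,970 − $9,500 = $38,470.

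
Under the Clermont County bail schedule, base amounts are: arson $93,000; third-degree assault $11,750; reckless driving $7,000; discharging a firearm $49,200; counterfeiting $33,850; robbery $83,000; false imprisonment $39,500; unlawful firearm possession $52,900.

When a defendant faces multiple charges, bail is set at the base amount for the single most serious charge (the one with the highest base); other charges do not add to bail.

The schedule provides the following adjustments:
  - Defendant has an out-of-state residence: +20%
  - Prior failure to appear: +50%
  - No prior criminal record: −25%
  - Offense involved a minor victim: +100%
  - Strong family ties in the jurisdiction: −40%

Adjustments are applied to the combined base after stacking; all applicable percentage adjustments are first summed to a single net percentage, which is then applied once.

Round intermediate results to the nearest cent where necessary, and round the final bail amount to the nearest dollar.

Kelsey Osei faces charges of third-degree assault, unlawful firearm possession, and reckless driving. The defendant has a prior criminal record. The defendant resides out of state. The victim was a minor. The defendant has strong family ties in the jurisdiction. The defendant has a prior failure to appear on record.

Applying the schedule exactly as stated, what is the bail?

$121,670

Base amounts from the schedule: third-degree assault $11,750; unlawful firearm possession $52,900; reckless driving $7,000.
Stacking rule: use the highest base only. Highest is unlawful firearm possession at $52,900. Combined base = $52,900.
Net percentage adjustment: +20% +50% +100% −40% = +130%. $52,900 × 2.3 = $121,670.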